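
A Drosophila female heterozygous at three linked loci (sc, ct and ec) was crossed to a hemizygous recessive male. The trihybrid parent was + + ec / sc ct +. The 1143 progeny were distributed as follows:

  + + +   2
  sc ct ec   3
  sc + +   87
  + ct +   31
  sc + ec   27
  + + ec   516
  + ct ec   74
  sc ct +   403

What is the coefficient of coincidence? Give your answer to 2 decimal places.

0.55

The two rarest classes, + + + and sc ct ec, are the double crossovers. Comparing them with the parentals, only the ec allele has switched, so ec is the middle locus and the order is sc – ec – ct.
sc–ec: (58 + 5)/1143 = 0.0551; ec–ct: (161 + 5)/1143 = 0.1452.
Expected DCO frequency = 0.0551 × 0.1452 ≈ 0.00800; observed = 5/1143 ≈ 0.00437.
Coefficient of coincidence = 0.00437/0.00800 ≈ 0.55.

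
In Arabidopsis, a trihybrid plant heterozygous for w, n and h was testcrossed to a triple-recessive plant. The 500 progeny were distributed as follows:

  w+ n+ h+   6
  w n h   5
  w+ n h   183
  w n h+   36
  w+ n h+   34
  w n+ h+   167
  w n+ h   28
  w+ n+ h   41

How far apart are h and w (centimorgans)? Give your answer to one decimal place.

The two most frequent reciprocal classes, w n+ h+ and w+ n h, are the parental types, so the F1 was w n+ h+ / w+ n h.
The two rarest classes, w+ n+ h+ and w n h, are the double crossovers. Comparing them with the parentals, only the w allele has switched, so w is the middle locus and the order is n – w – h.
Crossovers in the w–h interval produce the single-crossover classes w n+ h and w+ n h+ (28 + 34 = 62) plus the double crossovers (11).
RF(w–h) = (62 + 11) / 500 = 73/500 = 0.1460 → 14.6 centimorgans.

14.6 centimorgans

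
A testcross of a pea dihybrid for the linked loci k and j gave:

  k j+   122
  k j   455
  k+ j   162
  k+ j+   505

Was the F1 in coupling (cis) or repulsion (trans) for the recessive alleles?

cis

The two most frequent classes are k+ j+ (505) and k j (455); these are the parental (non-recombinant) types.
So the F1 carried k+ j+ on one chromosome and k j on the other — the recessive alleles are on the same chromosome (cis / coupling).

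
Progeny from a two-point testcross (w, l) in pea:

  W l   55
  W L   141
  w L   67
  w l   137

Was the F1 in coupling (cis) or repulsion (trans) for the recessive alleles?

The two most frequent classes are W L (141) and w l (137); these are the parental (non-recombinant) types.
So the F1 carried W L on one chromosome and w l on the other — the recessive alleles are on the same chromosome (cis / coupling).

cis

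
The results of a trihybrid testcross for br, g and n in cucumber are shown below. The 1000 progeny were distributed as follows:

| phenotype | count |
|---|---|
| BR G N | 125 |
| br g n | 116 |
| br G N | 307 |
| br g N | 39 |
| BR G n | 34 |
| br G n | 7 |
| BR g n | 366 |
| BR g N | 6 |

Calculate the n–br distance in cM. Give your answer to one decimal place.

25.4 cM

The two most frequent reciprocal classes, br G N and BR g n, are the parental types, so the F1 was br G N / BR g n.
The two rarest classes, br G n and BR g N, are the double crossovers. Comparing them with the parentals, only the n allele has switched, so n is the middle locus and the order is g – n – br.
Crossovers in the n–br interval produce the single-crossover classes BR G N and br g n (125 + 116 = 241) plus the double crossovers (13).
RF(n–br) = (241 + 13) / 1000 = 254/1000 = 0.2540 → 25.4 cM.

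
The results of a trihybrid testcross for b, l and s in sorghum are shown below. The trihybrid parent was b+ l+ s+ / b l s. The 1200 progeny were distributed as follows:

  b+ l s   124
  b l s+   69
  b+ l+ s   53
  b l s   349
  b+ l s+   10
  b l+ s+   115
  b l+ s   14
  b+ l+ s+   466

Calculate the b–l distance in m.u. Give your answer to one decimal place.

The two rarest classes, b+ l s+ and b l+ s, are the double crossovers. Comparing them with the parentals, only the l allele has switched, so l is the middle locus and the order is s – l – b.
Crossovers in the l–b interval produce the single-crossover classes b l+ s+ and b+ l s (115 + 124 = 239) plus the double crossovers (24).
RF(l–b) = (239 + 24) / 1200 = 263/1200 = 0.2192 → 21.9 m.u.

21.9 m.u.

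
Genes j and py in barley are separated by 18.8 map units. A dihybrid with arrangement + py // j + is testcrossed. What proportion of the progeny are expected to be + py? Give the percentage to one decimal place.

A map distance of 18.8 map units corresponds to a recombination frequency of 0.188.
The F1 is + py / j +, so + py is a parental gamete class with expected frequency (1 − r)/2 = 0.812/2 = 0.4060.
That is 0.4060 = 40.6% of the progeny.

40.6%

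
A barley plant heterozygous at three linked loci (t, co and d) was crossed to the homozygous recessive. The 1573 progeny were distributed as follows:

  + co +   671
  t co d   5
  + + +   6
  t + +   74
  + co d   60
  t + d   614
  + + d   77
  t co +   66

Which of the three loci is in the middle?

co

The two most frequent reciprocal classes, + co + and t + d, are the parental types, so the F1 was + co + / t + d.
The two rarest classes, + + + and t co d, are the double crossovers. Comparing them with the parentals, only the co allele has switched, so co is the middle locus and the order is t – co – d.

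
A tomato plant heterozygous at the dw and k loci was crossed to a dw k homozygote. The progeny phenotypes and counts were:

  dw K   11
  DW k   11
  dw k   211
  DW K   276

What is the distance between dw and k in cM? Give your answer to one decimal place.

The two most frequent classes, DW K (276) and dw k (211), are the parental types, so the F1 was DW K / dw k.
The recombinant classes are DW k and dw K: 11 + 11 = 22.
Recombination frequency = 22/509 = 0.0432 ≈ 4.3%, i.e. 4.3 cM.

4.3 cM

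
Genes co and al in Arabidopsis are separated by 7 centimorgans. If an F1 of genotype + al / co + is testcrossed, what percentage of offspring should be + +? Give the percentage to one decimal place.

3.5%

A map distance of 7 centimorgans corresponds to a recombination frequency of 0.070.
The F1 is + al / co +, so + + is a recombinant gamete class with expected frequency r/2 = 0.070/2 = 0.0350.
That is 0.0350 = 3.5% of the progeny.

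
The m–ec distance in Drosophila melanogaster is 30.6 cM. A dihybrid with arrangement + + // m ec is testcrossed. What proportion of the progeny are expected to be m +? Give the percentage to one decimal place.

15.3%

A map distance of 30.6 cM corresponds to a recombination frequency of 0.306.
The F1 is + + / m ec, so m + is a recombinant gamete class with expected frequency r/2 = 0.306/2 = 0.1530.
That is 0.1530 = 15.3% of the progeny.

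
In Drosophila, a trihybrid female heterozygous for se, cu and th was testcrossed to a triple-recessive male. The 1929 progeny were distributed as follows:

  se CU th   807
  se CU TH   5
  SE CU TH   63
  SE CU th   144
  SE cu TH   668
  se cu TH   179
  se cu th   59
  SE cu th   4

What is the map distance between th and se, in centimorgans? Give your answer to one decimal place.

17.2 centimorgans

The two most frequent reciprocal classes, SE cu TH and se CU th, are the parental types, so the F1 was SE cu TH / se CU th.
The two rarest classes, SE cu th and se CU TH, are the double crossovers. Comparing them with the parentals, only the th allele has switched, so th is the middle locus and the order is cu – th – se.
Crossovers in the th–se interval produce the single-crossover classes se cu TH and SE CU th (179 + 144 = 323) plus the double crossovers (9).
RF(th–se) = (323 + 9) / 1929 = 332/1929 = 0.1721 → 17.2 centimorgans.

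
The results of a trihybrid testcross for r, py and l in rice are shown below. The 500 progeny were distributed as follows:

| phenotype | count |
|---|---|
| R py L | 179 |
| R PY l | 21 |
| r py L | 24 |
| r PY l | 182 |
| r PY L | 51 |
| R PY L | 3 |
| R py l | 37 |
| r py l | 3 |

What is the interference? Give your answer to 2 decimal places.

The two most frequent reciprocal classes, r PY l and R py L, are the parental types, so the F1 was r PY l / R py L.
The two rarest classes, r py l and R PY L, are the double crossovers. Comparing them with the parentals, only the py allele has switched, so py is the middle locus and the order is r – py – l.
r–py: (45 + 6)/500 = 0.1020; py–l: (88 + 6)/500 = 0.1880.
Expected DCO frequency = 0.1020 × 0.1880 ≈ 0.01918; observed = 6/500 ≈ 0.01200.
Coefficient of coincidence = 0.01200/0.01918 ≈ 0.63; interference = 1 − 0.63 = 0.37.

0.37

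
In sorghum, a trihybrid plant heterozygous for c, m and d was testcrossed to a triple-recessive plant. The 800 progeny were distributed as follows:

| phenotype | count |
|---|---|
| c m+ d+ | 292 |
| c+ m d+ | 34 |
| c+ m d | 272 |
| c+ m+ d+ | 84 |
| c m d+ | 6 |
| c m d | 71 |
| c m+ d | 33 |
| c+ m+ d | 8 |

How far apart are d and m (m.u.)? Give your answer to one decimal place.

10.1 m.u.

The two most frequent reciprocal classes, c+ m d and c m+ d+, are the parental types, so the F1 was c+ m d / c m+ d+.
The two rarest classes, c+ m+ d and c m d+, are the double crossovers. Comparing them with the parentals, only the m allele has switched, so m is the middle locus and the order is c – m – d.
Crossovers in the m–d interval produce the single-crossover classes c+ m d+ and c m+ d (34 + 33 = 67) plus the double crossovers (14).
RF(m–d) = (67 + 14) / 800 = 81/800 = 0.1013 → 10.1 m.u.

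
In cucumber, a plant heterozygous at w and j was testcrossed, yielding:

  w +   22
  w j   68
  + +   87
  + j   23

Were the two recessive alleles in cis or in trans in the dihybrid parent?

The two most frequent classes are + + (87) and w j (68); these are the parental (non-recombinant) types.
So the F1 carried + + on one chromosome and w j on the other — the recessive alleles are on the same chromosome (cis / coupling).

cis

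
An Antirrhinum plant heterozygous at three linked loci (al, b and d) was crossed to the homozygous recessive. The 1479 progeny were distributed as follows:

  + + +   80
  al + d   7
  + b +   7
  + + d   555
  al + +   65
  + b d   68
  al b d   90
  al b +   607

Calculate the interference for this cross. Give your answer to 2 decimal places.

0.23

The two most frequent reciprocal classes, + + d and al b +, are the parental types, so the F1 was + + d / al b +.
The two rarest classes, al + d and + b +, are the double crossovers. Comparing them with the parentals, only the al allele has switched, so al is the middle locus and the order is b – al – d.
b–al: (133 + 14)/1479 = 0.0994; al–d: (170 + 14)/1479 = 0.1244.
Expected DCO frequency = 0.0994 × 0.1244 ≈ 0.01237; observed = 14/1479 ≈ 0.00947.
Coefficient of coincidence = 0.00947/0.01237 ≈ 0.77; interference = 1 − 0.77 = 0.23.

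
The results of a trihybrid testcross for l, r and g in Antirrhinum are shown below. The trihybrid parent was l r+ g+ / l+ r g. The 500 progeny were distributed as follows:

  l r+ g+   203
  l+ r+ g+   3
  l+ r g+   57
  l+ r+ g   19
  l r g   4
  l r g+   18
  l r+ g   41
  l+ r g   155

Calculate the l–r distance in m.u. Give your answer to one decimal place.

8.8 m.u.

The two rarest classes, l+ r+ g+ and l r g, are the double crossovers. Comparing them with the parentals, only the l allele has switched, so l is the middle locus and the order is r – l – g.
Crossovers in the r–l interval produce the single-crossover classes l r g+ and l+ r+ g (18 + 19 = 37) plus the double crossovers (7).
RF(r–l) = (37 + 7) / 500 = 44/500 = 0.0880 → 8.8 m.u.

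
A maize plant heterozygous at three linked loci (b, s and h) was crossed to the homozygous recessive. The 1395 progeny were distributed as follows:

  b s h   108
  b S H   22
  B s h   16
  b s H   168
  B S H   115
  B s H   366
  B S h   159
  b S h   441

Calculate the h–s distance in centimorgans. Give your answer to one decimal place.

The two most frequent reciprocal classes, b S h and B s H, are the parental types, so the F1 was b S h / B s H.
The two rarest classes, b S H and B s h, are the double crossovers. Comparing them with the parentals, only the h allele has switched, so h is the middle locus and the order is b – h – s.
Crossovers in the h–s interval produce the single-crossover classes b s h and B S H (108 + 115 = 223) plus the double crossovers (38).
RF(h–s) = (223 + 38) / 1395 = 261/1395 = 0.1871 → 18.7 centimorgans.

18.7 centimorgans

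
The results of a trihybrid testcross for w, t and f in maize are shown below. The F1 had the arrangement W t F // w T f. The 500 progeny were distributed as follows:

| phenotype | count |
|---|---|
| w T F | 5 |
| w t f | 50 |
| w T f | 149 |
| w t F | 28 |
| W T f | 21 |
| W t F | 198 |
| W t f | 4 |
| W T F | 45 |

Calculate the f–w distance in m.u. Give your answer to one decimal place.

The two rarest classes, W t f and w T F, are the double crossovers. Comparing them with the parentals, only the f allele has switched, so f is the middle locus and the order is w – f – t.
Crossovers in the w–f interval produce the single-crossover classes w t F and W T f (28 + 21 = 49) plus the double crossovers (9).
RF(w–f) = (49 + 9) / 500 = 58/500 = 0.1160 → 11.6 m.u.

11.6 m.u.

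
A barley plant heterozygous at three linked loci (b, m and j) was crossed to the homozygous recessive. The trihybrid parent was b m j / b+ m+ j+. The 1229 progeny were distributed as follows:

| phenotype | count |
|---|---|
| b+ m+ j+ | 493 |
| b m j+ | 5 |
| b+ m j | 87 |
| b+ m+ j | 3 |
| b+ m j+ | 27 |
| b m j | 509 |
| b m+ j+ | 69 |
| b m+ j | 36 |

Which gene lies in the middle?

The two rarest classes, b m j+ and b+ m+ j, are the double crossovers. Comparing them with the parentals, only the j allele has switched, so j is the middle locus and the order is m – j – b.

j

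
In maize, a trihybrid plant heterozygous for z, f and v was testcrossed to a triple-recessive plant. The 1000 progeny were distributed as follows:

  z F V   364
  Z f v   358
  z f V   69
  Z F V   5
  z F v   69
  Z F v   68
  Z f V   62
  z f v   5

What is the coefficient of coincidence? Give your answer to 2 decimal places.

0.48

The two most frequent reciprocal classes, z F V and Z f v, are the parental types, so the F1 was z F V / Z f v.
The two rarest classes, Z F V and z f v, are the double crossovers. Comparing them with the parentals, only the z allele has switched, so z is the middle locus and the order is f – z – v.
f–z: (137 + 10)/1000 = 0.1470; z–v: (131 + 10)/1000 = 0.1410.
Expected DCO frequency = 0.1470 × 0.1410 ≈ 0.02073; observed = 10/1000 ≈ 0.01000.
Coefficient of coincidence = 0.01000/0.02073 ≈ 0.48.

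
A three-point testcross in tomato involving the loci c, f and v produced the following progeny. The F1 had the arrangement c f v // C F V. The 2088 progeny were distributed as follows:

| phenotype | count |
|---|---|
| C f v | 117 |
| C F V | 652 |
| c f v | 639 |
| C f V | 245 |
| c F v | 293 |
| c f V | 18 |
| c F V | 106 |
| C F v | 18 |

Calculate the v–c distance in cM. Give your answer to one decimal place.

The two rarest classes, c f V and C F v, are the double crossovers. Comparing them with the parentals, only the v allele has switched, so v is the middle locus and the order is c – v – f.
Crossovers in the c–v interval produce the single-crossover classes C f v and c F V (117 + 106 = 223) plus the double crossovers (36).
RF(c–v) = (223 + 36) / 2088 = 259/2088 = 0.1240 → 12.4 cM.

12.4 cM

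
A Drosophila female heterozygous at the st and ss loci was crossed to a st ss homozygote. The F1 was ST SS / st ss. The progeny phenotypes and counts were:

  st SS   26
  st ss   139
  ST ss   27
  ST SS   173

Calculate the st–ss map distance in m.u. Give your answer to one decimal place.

The recombinant classes are ST ss and st SS: 27 + 26 = 53.
Recombination frequency = 53/365 = 0.1452 ≈ 14.5%, i.e. 14.5 m.u.

14.5 m.u.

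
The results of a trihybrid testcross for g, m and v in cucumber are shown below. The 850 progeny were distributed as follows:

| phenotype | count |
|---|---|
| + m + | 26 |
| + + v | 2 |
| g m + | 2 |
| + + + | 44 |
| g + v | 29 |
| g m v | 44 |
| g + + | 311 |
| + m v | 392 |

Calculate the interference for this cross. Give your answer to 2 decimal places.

The two most frequent reciprocal classes, g + + and + m v, are the parental types, so the F1 was g + + / + m v.
The two rarest classes, g m + and + + v, are the double crossovers. Comparing them with the parentals, only the m allele has switched, so m is the middle locus and the order is g – m – v.
g–m: (88 + 4)/850 = 0.1082; m–v: (55 + 4)/850 = 0.0694.
Expected DCO frequency = 0.1082 × 0.0694 ≈ 0.00751; observed = 4/850 ≈ 0.00471.
Coefficient of coincidence = 0.00471/0.00751 ≈ 0.63; interference = 1 − 0.63 = 0.37.

0.37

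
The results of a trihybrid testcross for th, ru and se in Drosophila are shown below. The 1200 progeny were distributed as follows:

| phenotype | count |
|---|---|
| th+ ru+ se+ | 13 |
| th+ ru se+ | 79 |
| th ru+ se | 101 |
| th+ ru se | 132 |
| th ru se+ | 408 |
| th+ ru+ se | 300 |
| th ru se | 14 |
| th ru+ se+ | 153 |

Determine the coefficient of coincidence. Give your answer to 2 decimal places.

0.50

The two most frequent reciprocal classes, th ru se+ and th+ ru+ se, are the parental types, so the F1 was th ru se+ / th+ ru+ se.
The two rarest classes, th ru se and th+ ru+ se+, are the double crossovers. Comparing them with the parentals, only the se allele has switched, so se is the middle locus and the order is ru – se – th.
ru–se: (285 + 27)/1200 = 0.2600; se–th: (180 + 27)/1200 = 0.1725.
Expected DCO frequency = 0.2600 × 0.1725 ≈ 0.04485; observed = 27/1200 ≈ 0.02250.
Coefficient of coincidence = 0.02250/0.04485 ≈ 0.50.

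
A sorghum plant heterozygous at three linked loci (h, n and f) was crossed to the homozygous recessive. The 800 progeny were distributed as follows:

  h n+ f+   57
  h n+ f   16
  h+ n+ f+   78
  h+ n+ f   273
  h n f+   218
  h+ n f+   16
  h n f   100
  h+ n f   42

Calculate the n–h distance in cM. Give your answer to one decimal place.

The two most frequent reciprocal classes, h+ n+ f and h n f+, are the parental types, so the F1 was h+ n+ f / h n f+.
The two rarest classes, h n+ f and h+ n f+, are the double crossovers. Comparing them with the parentals, only the h allele has switched, so h is the middle locus and the order is n – h – f.
Crossovers in the n–h interval produce the single-crossover classes h+ n f and h n+ f+ (42 + 57 = 99) plus the double crossovers (32).
RF(n–h) = (99 + 32) / 800 = 131/800 = 0.1638 → 16.4 cM.

16.4 cM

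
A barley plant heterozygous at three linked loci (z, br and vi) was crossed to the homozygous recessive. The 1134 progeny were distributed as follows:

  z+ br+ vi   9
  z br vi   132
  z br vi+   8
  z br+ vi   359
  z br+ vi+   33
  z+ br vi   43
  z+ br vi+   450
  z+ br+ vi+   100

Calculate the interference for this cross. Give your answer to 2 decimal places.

The two most frequent reciprocal classes, z+ br vi+ and z br+ vi, are the parental types, so the F1 was z+ br vi+ / z br+ vi.
The two rarest classes, z br vi+ and z+ br+ vi, are the double crossovers. Comparing them with the parentals, only the z allele has switched, so z is the middle locus and the order is vi – z – br.
vi–z: (76 + 17)/1134 = 0.0820; z–br: (232 + 17)/1134 = 0.2196.
Expected DCO frequency = 0.0820 × 0.2196 ≈ 0.01801; observed = 17/1134 ≈ 0.01499.
Coefficient of coincidence = 0.01499/0.01801 ≈ 0.83; interference = 1 − 0.83 = 0.17.

0.17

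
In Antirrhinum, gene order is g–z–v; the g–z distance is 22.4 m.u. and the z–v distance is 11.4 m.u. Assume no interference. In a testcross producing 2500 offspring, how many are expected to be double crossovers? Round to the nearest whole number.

64

Map distances give recombination frequencies of 0.224 and 0.114 for the two intervals.
With no interference, expected double-crossover frequency = 0.224 × 0.114 = 0.02554.
Expected number = 0.02554 × 2500 = 63.84 ≈ 64.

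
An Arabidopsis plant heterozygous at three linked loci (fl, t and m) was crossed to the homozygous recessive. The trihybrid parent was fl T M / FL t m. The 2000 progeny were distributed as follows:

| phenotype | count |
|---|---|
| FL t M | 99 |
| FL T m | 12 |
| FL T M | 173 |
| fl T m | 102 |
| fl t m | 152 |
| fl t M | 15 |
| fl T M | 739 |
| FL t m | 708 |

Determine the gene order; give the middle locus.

t

The two rarest classes, fl t M and FL T m, are the double crossovers. Comparing them with the parentals, only the t allele has switched, so t is the middle locus and the order is m – t – fl.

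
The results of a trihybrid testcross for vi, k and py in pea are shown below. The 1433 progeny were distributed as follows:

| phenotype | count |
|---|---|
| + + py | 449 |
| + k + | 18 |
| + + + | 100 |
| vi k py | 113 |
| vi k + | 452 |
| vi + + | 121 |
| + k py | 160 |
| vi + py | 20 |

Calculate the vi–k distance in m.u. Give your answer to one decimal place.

22.3 m.u.

The two most frequent reciprocal classes, + + py and vi k +, are the parental types, so the F1 was + + py / vi k +.
The two rarest classes, vi + py and + k +, are the double crossovers. Comparing them with the parentals, only the vi allele has switched, so vi is the middle locus and the order is k – vi – py.
Crossovers in the k–vi interval produce the single-crossover classes + k py and vi + + (160 + 121 = 281) plus the double crossovers (38).
RF(k–vi) = (281 + 38) / 1433 = 319/1433 = 0.2226 → 22.3 m.u.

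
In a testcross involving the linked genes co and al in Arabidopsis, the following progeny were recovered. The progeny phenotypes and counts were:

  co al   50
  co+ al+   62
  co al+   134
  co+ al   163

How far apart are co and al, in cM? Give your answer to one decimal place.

27.4 cM

The two most frequent classes, co+ al (163) and co al+ (134), are the parental types, so the F1 was co+ al / co al+.
The recombinant classes are co+ al+ and co al: 62 + 50 = 112.
Recombination frequency = 112/409 = 0.2738 ≈ 27.4%, i.e. 27.4 cM.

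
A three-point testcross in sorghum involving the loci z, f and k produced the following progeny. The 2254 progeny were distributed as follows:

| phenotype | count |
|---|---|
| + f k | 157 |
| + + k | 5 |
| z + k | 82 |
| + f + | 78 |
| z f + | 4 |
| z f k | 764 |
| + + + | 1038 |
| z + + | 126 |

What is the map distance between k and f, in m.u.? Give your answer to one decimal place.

7.5 m.u.

The two most frequent reciprocal classes, z f k and + + +, are the parental types, so the F1 was z f k / + + +.
The two rarest classes, z f + and + + k, are the double crossovers. Comparing them with the parentals, only the k allele has switched, so k is the middle locus and the order is f – k – z.
Crossovers in the f–k interval produce the single-crossover classes z + k and + f + (82 + 78 = 160) plus the double crossovers (9).
RF(f–k) = (160 + 9) / 2254 = 169/2254 = 0.0750 → 7.5 m.u.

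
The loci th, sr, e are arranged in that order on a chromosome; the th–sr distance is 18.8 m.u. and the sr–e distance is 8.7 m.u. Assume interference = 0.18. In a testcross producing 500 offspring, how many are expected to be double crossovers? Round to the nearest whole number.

7

Map distances give recombination frequencies of 0.188 and 0.087 for the two intervals.
With interference 0.18 (so coincidence = 0.82), expected double-crossover frequency = 0.188 × 0.087 × 0.82 = 0.01341.
Expected number = 0.01341 × 500 = 6.71 ≈ 7.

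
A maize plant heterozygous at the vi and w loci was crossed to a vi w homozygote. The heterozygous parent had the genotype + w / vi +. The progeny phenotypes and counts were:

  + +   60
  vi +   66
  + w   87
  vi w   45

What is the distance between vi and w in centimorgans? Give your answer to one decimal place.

The recombinant classes are + + and vi w: 60 + 45 = 105.
Recombination frequency = 105/258 = 0.4070 ≈ 40.7%, i.e. 40.7 centimorgans.

40.7 centimorgans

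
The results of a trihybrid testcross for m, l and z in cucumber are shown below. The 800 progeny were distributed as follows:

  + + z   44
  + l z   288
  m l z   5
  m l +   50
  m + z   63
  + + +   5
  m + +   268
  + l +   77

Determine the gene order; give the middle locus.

The two most frequent reciprocal classes, + l z and m + +, are the parental types, so the F1 was + l z / m + +.
The two rarest classes, m l z and + + +, are the double crossovers. Comparing them with the parentals, only the m allele has switched, so m is the middle locus and the order is l – m – z.

m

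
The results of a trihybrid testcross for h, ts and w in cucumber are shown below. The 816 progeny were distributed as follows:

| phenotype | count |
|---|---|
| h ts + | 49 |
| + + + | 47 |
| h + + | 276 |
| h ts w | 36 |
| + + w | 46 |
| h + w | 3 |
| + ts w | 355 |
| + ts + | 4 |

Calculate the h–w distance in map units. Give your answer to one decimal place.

The two most frequent reciprocal classes, + ts w and h + +, are the parental types, so the F1 was + ts w / h + +.
The two rarest classes, + ts + and h + w, are the double crossovers. Comparing them with the parentals, only the w allele has switched, so w is the middle locus and the order is ts – w – h.
Crossovers in the w–h interval produce the single-crossover classes h ts w and + + + (36 + 47 = 83) plus the double crossovers (7).
RF(w–h) = (83 + 7) / 816 = 90/816 = 0.1103 → 11.0 map units.

11.0 map units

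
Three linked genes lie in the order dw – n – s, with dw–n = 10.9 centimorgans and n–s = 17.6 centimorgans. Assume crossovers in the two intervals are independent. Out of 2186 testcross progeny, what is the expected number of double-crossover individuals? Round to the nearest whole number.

42

Map distances give recombination frequencies of 0.109 and 0.176 for the two intervals.
With no interference, expected double-crossover frequency = 0.109 × 0.176 = 0.01918.
Expected number = 0.01918 × 2186 = 41.94 ≈ 42.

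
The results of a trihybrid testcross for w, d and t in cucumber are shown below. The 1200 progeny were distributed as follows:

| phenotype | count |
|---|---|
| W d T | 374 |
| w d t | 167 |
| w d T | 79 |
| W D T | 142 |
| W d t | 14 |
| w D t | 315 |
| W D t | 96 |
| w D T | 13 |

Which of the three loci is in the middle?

t

The two most frequent reciprocal classes, W d T and w D t, are the parental types, so the F1 was W d T / w D t.
The two rarest classes, W d t and w D T, are the double crossovers. Comparing them with the parentals, only the t allele has switched, so t is the middle locus and the order is d – t – w.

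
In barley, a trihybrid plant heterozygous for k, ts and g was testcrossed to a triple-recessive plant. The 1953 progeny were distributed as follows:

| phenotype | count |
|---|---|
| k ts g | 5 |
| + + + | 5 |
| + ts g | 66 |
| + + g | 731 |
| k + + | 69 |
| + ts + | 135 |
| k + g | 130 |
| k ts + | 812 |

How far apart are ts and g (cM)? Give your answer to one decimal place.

The two most frequent reciprocal classes, k ts + and + + g, are the parental types, so the F1 was k ts + / + + g.
The two rarest classes, k ts g and + + +, are the double crossovers. Comparing them with the parentals, only the g allele has switched, so g is the middle locus and the order is ts – g – k.
Crossovers in the ts–g interval produce the single-crossover classes k + + and + ts g (69 + 66 = 135) plus the double crossovers (10).
RF(ts–g) = (135 + 10) / 1953 = 145/1953 = 0.0742 → 7.4 cM.

7.4 cM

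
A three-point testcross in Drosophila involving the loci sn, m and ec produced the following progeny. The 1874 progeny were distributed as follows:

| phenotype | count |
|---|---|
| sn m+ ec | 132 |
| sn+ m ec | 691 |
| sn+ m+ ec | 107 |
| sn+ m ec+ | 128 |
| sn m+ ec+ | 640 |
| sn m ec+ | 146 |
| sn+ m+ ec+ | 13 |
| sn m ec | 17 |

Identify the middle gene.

The two most frequent reciprocal classes, sn+ m ec and sn m+ ec+, are the parental types, so the F1 was sn+ m ec / sn m+ ec+.
The two rarest classes, sn m ec and sn+ m+ ec+, are the double crossovers. Comparing them with the parentals, only the sn allele has switched, so sn is the middle locus and the order is ec – sn – m.

sn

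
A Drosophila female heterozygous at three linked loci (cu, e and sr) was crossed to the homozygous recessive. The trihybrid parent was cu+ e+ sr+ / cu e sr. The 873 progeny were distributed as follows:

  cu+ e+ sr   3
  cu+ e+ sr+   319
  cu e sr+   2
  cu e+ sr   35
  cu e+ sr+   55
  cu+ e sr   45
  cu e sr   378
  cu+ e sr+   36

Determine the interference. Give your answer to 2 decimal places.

0.45

The two rarest classes, cu+ e+ sr and cu e sr+, are the double crossovers. Comparing them with the parentals, only the sr allele has switched, so sr is the middle locus and the order is e – sr – cu.
e–sr: (71 + 5)/873 = 0.0871; sr–cu: (100 + 5)/873 = 0.1203.
Expected DCO frequency = 0.0871 × 0.1203 ≈ 0.01048; observed = 5/873 ≈ 0.00573.
Coefficient of coincidence = 0.00573/0.01048 ≈ 0.55; interference = 1 − 0.55 = 0.45.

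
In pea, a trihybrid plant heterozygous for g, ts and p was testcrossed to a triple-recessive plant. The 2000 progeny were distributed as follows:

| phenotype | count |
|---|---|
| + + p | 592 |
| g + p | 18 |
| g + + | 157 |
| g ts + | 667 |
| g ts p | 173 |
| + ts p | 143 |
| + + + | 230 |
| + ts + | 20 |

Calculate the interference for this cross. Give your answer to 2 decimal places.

0.49

The two most frequent reciprocal classes, + + p and g ts +, are the parental types, so the F1 was + + p / g ts +.
The two rarest classes, g + p and + ts +, are the double crossovers. Comparing them with the parentals, only the g allele has switched, so g is the middle locus and the order is p – g – ts.
p–g: (403 + 38)/2000 = 0.2205; g–ts: (300 + 38)/2000 = 0.1690.
Expected DCO frequency = 0.2205 × 0.1690 ≈ 0.03726; observed = 38/2000 ≈ 0.01900.
Coefficient of coincidence = 0.01900/0.03726 ≈ 0.51; interference = 1 − 0.51 = 0.49.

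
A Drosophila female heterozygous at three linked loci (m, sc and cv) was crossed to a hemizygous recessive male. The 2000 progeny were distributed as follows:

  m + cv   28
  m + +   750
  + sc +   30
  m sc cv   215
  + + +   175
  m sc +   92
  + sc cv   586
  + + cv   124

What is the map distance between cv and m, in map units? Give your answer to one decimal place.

22.4 map units

The two most frequent reciprocal classes, + sc cv and m + +, are the parental types, so the F1 was + sc cv / m + +.
The two rarest classes, + sc + and m + cv, are the double crossovers. Comparing them with the parentals, only the cv allele has switched, so cv is the middle locus and the order is sc – cv – m.
Crossovers in the cv–m interval produce the single-crossover classes m sc cv and + + + (215 + 175 = 390) plus the double crossovers (58).
RF(cv–m) = (390 + 58) / 2000 = 448/2000 = 0.2240 → 22.4 map units.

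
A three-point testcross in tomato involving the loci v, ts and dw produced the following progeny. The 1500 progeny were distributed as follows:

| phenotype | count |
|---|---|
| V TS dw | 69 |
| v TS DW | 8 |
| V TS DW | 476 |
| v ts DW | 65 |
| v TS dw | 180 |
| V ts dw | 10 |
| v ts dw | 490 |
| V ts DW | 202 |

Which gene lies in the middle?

The two most frequent reciprocal classes, V TS DW and v ts dw, are the parental types, so the F1 was V TS DW / v ts dw.
The two rarest classes, v TS DW and V ts dw, are the double crossovers. Comparing them with the parentals, only the v allele has switched, so v is the middle locus and the order is dw – v – ts.

v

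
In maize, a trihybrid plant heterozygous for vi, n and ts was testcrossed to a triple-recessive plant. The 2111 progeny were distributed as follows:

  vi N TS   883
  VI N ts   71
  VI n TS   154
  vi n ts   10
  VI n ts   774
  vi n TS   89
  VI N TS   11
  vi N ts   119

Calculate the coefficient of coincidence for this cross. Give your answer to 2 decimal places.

0.83

The two most frequent reciprocal classes, VI n ts and vi N TS, are the parental types, so the F1 was VI n ts / vi N TS.
The two rarest classes, vi n ts and VI N TS, are the double crossovers. Comparing them with the parentals, only the vi allele has switched, so vi is the middle locus and the order is ts – vi – n.
ts–vi: (273 + 21)/2111 = 0.1393; vi–n: (160 + 21)/2111 = 0.0857.
Expected DCO frequency = 0.1393 × 0.0857 ≈ 0.01194; observed = 21/2111 ≈ 0.00995.
Coefficient of coincidence = 0.00995/0.01194 ≈ 0.83.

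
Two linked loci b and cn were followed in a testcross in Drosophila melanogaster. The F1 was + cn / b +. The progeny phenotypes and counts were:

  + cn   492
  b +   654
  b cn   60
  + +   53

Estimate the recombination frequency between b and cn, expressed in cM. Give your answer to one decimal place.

The recombinant classes are + + and b cn: 53 + 60 = 113.
Recombination frequency = 113/1259 = 0.0898 ≈ 9.0%, i.e. 9.0 cM.

9.0 cM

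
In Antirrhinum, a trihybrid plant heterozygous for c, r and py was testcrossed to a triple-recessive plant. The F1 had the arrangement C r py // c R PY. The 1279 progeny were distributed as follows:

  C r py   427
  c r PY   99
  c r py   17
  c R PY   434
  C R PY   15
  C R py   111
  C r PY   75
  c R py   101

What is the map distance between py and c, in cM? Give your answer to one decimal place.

16.3 cM

The two rarest classes, c r py and C R PY, are the double crossovers. Comparing them with the parentals, only the c allele has switched, so c is the middle locus and the order is py – c – r.
Crossovers in the py–c interval produce the single-crossover classes C r PY and c R py (75 + 101 = 176) plus the double crossovers (32).
RF(py–c) = (176 + 32) / 1279 = 208/1279 = 0.1626 → 16.3 cM.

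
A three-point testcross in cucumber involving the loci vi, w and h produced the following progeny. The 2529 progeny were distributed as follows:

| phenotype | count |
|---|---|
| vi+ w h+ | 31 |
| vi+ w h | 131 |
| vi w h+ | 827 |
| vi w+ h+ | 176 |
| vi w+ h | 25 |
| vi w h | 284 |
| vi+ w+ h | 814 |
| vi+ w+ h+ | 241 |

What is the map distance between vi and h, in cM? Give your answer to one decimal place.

The two most frequent reciprocal classes, vi w h+ and vi+ w+ h, are the parental types, so the F1 was vi w h+ / vi+ w+ h.
The two rarest classes, vi+ w h+ and vi w+ h, are the double crossovers. Comparing them with the parentals, only the vi allele has switched, so vi is the middle locus and the order is w – vi – h.
Crossovers in the vi–h interval produce the single-crossover classes vi w h and vi+ w+ h+ (284 + 241 = 525) plus the double crossovers (56).
RF(vi–h) = (525 + 56) / 2529 = 581/2529 = 0.2297 → 23.0 cM.

23.0 cM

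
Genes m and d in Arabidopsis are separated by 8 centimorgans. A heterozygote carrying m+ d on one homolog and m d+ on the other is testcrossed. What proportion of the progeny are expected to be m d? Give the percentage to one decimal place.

4.0%

A map distance of 8 centimorgans corresponds to a recombination frequency of 0.080.
The F1 is m+ d / m d+, so m d is a recombinant gamete class with expected frequency r/2 = 0.080/2 = 0.0400.
That is 0.0400 = 4.0% of the progeny.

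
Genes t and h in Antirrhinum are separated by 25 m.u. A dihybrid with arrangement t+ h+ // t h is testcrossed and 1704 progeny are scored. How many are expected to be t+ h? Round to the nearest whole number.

A map distance of 25 m.u. corresponds to a recombination frequency of 0.250.
The F1 is t+ h+ / t h, so t+ h is a recombinant gamete class with expected frequency r/2 = 0.250/2 = 0.1250.
Expected number = 0.1250 × 1704 = 213.00 ≈ 213.

213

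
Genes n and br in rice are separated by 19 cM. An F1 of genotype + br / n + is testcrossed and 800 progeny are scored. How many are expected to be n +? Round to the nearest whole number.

A map distance of 19 cM corresponds to a recombination frequency of 0.190.
The F1 is + br / n +, so n + is a parental gamete class with expected frequency (1 − r)/2 = 0.810/2 = 0.4050.
Expected number = 0.4050 × 800 = 324.00 ≈ 324.

324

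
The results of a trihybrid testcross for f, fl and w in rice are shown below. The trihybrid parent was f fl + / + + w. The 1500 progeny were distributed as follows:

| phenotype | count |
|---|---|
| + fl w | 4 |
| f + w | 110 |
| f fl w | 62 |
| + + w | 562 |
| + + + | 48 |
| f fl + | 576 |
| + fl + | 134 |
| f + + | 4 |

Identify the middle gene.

fl

The two rarest classes, f + + and + fl w, are the double crossovers. Comparing them with the parentals, only the fl allele has switched, so fl is the middle locus and the order is w – fl – f.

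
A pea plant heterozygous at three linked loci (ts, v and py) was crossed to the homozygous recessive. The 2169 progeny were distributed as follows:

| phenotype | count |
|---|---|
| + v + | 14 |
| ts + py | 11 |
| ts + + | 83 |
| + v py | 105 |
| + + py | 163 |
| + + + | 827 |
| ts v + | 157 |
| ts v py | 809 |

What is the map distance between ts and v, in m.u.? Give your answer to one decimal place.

The two most frequent reciprocal classes, + + + and ts v py, are the parental types, so the F1 was + + + / ts v py.
The two rarest classes, + v + and ts + py, are the double crossovers. Comparing them with the parentals, only the v allele has switched, so v is the middle locus and the order is py – v – ts.
Crossovers in the v–ts interval produce the single-crossover classes ts + + and + v py (83 + 105 = 188) plus the double crossovers (25).
RF(v–ts) = (188 + 25) / 2169 = 213/2169 = 0.0982 → 9.8 m.u.

9.8 m.u.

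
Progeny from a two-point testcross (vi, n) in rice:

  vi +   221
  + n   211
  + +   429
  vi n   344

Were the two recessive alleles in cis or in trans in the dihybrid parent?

cis

The two most frequent classes are + + (429) and vi n (344); these are the parental (non-recombinant) types.
So the F1 carried + + on one chromosome and vi n on the other — the recessive alleles are on the same chromosome (cis / coupling).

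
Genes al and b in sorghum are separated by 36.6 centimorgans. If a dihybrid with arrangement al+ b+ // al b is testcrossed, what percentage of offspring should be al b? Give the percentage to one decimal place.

A map distance of 36.6 centimorgans corresponds to a recombination frequency of 0.366.
The F1 is al+ b+ / al b, so al b is a parental gamete class with expected frequency (1 − r)/2 = 0.634/2 = 0.3170.
That is 0.3170 = 31.7% of the progeny.

31.7%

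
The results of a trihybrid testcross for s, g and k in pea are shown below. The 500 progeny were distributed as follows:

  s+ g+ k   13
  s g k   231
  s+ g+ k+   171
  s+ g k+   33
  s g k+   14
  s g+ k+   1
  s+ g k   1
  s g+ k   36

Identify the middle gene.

The two most frequent reciprocal classes, s+ g+ k+ and s g k, are the parental types, so the F1 was s+ g+ k+ / s g k.
The two rarest classes, s g+ k+ and s+ g k, are the double crossovers. Comparing them with the parentals, only the s allele has switched, so s is the middle locus and the order is g – s – k.

s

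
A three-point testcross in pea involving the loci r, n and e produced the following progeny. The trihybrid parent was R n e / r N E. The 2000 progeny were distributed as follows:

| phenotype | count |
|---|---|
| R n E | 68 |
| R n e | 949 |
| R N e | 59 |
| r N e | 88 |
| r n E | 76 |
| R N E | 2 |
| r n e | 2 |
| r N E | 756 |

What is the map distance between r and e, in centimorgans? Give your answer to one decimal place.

8.0 centimorgans

The two rarest classes, r n e and R N E, are the double crossovers. Comparing them with the parentals, only the r allele has switched, so r is the middle locus and the order is n – r – e.
Crossovers in the r–e interval produce the single-crossover classes R n E and r N e (68 + 88 = 156) plus the double crossovers (4).
RF(r–e) = (156 + 4) / 2000 = 160/2000 = 0.0800 → 8.0 centimorgans.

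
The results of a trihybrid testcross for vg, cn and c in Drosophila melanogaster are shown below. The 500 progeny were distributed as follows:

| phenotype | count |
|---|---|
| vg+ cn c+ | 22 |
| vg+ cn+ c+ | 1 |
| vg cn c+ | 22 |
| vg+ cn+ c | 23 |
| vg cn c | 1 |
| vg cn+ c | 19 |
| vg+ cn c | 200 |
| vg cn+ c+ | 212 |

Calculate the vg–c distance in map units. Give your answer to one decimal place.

The two most frequent reciprocal classes, vg cn+ c+ and vg+ cn c, are the parental types, so the F1 was vg cn+ c+ / vg+ cn c.
The two rarest classes, vg+ cn+ c+ and vg cn c, are the double crossovers. Comparing them with the parentals, only the vg allele has switched, so vg is the middle locus and the order is c – vg – cn.
Crossovers in the c–vg interval produce the single-crossover classes vg cn+ c and vg+ cn c+ (19 + 22 = 41) plus the double crossovers (2).
RF(c–vg) = (41 + 2) / 500 = 43/500 = 0.0860 → 8.6 map units.

8.6 map units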